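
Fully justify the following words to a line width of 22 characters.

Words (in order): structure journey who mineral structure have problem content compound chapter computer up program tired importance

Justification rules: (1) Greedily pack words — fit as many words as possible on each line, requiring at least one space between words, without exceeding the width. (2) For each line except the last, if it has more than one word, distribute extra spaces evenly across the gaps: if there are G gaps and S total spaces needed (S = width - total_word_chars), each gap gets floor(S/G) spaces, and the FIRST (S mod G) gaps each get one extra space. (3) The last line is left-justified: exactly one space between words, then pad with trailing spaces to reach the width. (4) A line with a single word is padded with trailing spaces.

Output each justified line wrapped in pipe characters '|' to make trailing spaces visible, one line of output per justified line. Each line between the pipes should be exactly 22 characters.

Answer: |structure  journey who|
|mineral structure have|
|problem        content|
|compound       chapter|
|computer   up  program|
|tired importance      |

Derivation:
Line 1: ['structure', 'journey', 'who'] (min_width=21, slack=1)
Line 2: ['mineral', 'structure', 'have'] (min_width=22, slack=0)
Line 3: ['problem', 'content'] (min_width=15, slack=7)
Line 4: ['compound', 'chapter'] (min_width=16, slack=6)
Line 5: ['computer', 'up', 'program'] (min_width=19, slack=3)
Line 6: ['tired', 'importance'] (min_width=16, slack=6)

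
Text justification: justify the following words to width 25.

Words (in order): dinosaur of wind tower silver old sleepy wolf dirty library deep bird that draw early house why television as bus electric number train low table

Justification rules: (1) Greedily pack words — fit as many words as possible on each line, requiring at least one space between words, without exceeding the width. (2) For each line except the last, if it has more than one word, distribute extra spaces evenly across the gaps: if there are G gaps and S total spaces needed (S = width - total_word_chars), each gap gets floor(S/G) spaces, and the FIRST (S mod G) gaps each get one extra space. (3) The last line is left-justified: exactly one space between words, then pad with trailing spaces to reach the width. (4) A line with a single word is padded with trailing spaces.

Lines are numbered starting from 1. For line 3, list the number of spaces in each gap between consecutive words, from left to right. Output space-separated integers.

Line 1: ['dinosaur', 'of', 'wind', 'tower'] (min_width=22, slack=3)
Line 2: ['silver', 'old', 'sleepy', 'wolf'] (min_width=22, slack=3)
Line 3: ['dirty', 'library', 'deep', 'bird'] (min_width=23, slack=2)
Line 4: ['that', 'draw', 'early', 'house', 'why'] (min_width=25, slack=0)
Line 5: ['television', 'as', 'bus'] (min_width=17, slack=8)
Line 6: ['electric', 'number', 'train', 'low'] (min_width=25, slack=0)
Line 7: ['table'] (min_width=5, slack=20)

Answer: 2 2 1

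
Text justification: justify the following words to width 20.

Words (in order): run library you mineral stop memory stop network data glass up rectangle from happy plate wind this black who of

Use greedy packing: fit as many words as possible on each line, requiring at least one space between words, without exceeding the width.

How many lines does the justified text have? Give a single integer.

Line 1: ['run', 'library', 'you'] (min_width=15, slack=5)
Line 2: ['mineral', 'stop', 'memory'] (min_width=19, slack=1)
Line 3: ['stop', 'network', 'data'] (min_width=17, slack=3)
Line 4: ['glass', 'up', 'rectangle'] (min_width=18, slack=2)
Line 5: ['from', 'happy', 'plate'] (min_width=16, slack=4)
Line 6: ['wind', 'this', 'black', 'who'] (min_width=19, slack=1)
Line 7: ['of'] (min_width=2, slack=18)
Total lines: 7

Answer: 7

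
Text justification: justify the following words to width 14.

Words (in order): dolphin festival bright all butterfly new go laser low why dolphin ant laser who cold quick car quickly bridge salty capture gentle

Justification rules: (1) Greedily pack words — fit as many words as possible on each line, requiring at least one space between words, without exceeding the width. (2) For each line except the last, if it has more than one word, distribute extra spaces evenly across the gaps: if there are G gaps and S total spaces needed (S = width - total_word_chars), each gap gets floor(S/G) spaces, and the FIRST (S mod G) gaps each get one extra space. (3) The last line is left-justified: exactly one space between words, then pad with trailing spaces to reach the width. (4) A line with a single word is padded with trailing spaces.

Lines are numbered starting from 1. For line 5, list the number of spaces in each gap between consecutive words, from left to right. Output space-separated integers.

Answer: 2 2

Derivation:
Line 1: ['dolphin'] (min_width=7, slack=7)
Line 2: ['festival'] (min_width=8, slack=6)
Line 3: ['bright', 'all'] (min_width=10, slack=4)
Line 4: ['butterfly', 'new'] (min_width=13, slack=1)
Line 5: ['go', 'laser', 'low'] (min_width=12, slack=2)
Line 6: ['why', 'dolphin'] (min_width=11, slack=3)
Line 7: ['ant', 'laser', 'who'] (min_width=13, slack=1)
Line 8: ['cold', 'quick', 'car'] (min_width=14, slack=0)
Line 9: ['quickly', 'bridge'] (min_width=14, slack=0)
Line 10: ['salty', 'capture'] (min_width=13, slack=1)
Line 11: ['gentle'] (min_width=6, slack=8)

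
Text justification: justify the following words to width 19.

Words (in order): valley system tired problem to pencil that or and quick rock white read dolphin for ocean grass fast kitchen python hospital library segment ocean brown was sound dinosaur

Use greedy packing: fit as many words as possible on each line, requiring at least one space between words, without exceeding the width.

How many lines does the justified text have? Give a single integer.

Answer: 10

Derivation:
Line 1: ['valley', 'system', 'tired'] (min_width=19, slack=0)
Line 2: ['problem', 'to', 'pencil'] (min_width=17, slack=2)
Line 3: ['that', 'or', 'and', 'quick'] (min_width=17, slack=2)
Line 4: ['rock', 'white', 'read'] (min_width=15, slack=4)
Line 5: ['dolphin', 'for', 'ocean'] (min_width=17, slack=2)
Line 6: ['grass', 'fast', 'kitchen'] (min_width=18, slack=1)
Line 7: ['python', 'hospital'] (min_width=15, slack=4)
Line 8: ['library', 'segment'] (min_width=15, slack=4)
Line 9: ['ocean', 'brown', 'was'] (min_width=15, slack=4)
Line 10: ['sound', 'dinosaur'] (min_width=14, slack=5)
Total lines: 10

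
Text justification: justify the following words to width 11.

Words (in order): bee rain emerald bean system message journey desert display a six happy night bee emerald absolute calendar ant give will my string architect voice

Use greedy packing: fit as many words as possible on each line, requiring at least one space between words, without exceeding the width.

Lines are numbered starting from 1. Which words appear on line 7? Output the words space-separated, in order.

Answer: display a

Derivation:
Line 1: ['bee', 'rain'] (min_width=8, slack=3)
Line 2: ['emerald'] (min_width=7, slack=4)
Line 3: ['bean', 'system'] (min_width=11, slack=0)
Line 4: ['message'] (min_width=7, slack=4)
Line 5: ['journey'] (min_width=7, slack=4)
Line 6: ['desert'] (min_width=6, slack=5)
Line 7: ['display', 'a'] (min_width=9, slack=2)
Line 8: ['six', 'happy'] (min_width=9, slack=2)
Line 9: ['night', 'bee'] (min_width=9, slack=2)
Line 10: ['emerald'] (min_width=7, slack=4)
Line 11: ['absolute'] (min_width=8, slack=3)
Line 12: ['calendar'] (min_width=8, slack=3)
Line 13: ['ant', 'give'] (min_width=8, slack=3)
Line 14: ['will', 'my'] (min_width=7, slack=4)
Line 15: ['string'] (min_width=6, slack=5)
Line 16: ['architect'] (min_width=9, slack=2)
Line 17: ['voice'] (min_width=5, slack=6)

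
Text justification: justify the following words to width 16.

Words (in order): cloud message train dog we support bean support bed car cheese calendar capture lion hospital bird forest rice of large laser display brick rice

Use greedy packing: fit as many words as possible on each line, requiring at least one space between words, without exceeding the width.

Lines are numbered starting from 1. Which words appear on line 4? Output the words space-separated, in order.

Line 1: ['cloud', 'message'] (min_width=13, slack=3)
Line 2: ['train', 'dog', 'we'] (min_width=12, slack=4)
Line 3: ['support', 'bean'] (min_width=12, slack=4)
Line 4: ['support', 'bed', 'car'] (min_width=15, slack=1)
Line 5: ['cheese', 'calendar'] (min_width=15, slack=1)
Line 6: ['capture', 'lion'] (min_width=12, slack=4)
Line 7: ['hospital', 'bird'] (min_width=13, slack=3)
Line 8: ['forest', 'rice', 'of'] (min_width=14, slack=2)
Line 9: ['large', 'laser'] (min_width=11, slack=5)
Line 10: ['display', 'brick'] (min_width=13, slack=3)
Line 11: ['rice'] (min_width=4, slack=12)

Answer: support bed car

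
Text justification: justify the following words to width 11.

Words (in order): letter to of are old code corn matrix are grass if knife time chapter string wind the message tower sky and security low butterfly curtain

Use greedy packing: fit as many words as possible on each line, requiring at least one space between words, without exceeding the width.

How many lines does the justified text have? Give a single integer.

Answer: 15

Derivation:
Line 1: ['letter', 'to'] (min_width=9, slack=2)
Line 2: ['of', 'are', 'old'] (min_width=10, slack=1)
Line 3: ['code', 'corn'] (min_width=9, slack=2)
Line 4: ['matrix', 'are'] (min_width=10, slack=1)
Line 5: ['grass', 'if'] (min_width=8, slack=3)
Line 6: ['knife', 'time'] (min_width=10, slack=1)
Line 7: ['chapter'] (min_width=7, slack=4)
Line 8: ['string', 'wind'] (min_width=11, slack=0)
Line 9: ['the', 'message'] (min_width=11, slack=0)
Line 10: ['tower', 'sky'] (min_width=9, slack=2)
Line 11: ['and'] (min_width=3, slack=8)
Line 12: ['security'] (min_width=8, slack=3)
Line 13: ['low'] (min_width=3, slack=8)
Line 14: ['butterfly'] (min_width=9, slack=2)
Line 15: ['curtain'] (min_width=7, slack=4)
Total lines: 15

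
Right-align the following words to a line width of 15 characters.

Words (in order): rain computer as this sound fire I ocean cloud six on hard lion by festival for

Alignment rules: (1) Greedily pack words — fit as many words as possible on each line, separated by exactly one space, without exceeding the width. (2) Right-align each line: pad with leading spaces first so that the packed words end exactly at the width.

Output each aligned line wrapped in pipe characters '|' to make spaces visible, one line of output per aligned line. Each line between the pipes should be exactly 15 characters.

Line 1: ['rain', 'computer'] (min_width=13, slack=2)
Line 2: ['as', 'this', 'sound'] (min_width=13, slack=2)
Line 3: ['fire', 'I', 'ocean'] (min_width=12, slack=3)
Line 4: ['cloud', 'six', 'on'] (min_width=12, slack=3)
Line 5: ['hard', 'lion', 'by'] (min_width=12, slack=3)
Line 6: ['festival', 'for'] (min_width=12, slack=3)

Answer: |  rain computer|
|  as this sound|
|   fire I ocean|
|   cloud six on|
|   hard lion by|
|   festival for|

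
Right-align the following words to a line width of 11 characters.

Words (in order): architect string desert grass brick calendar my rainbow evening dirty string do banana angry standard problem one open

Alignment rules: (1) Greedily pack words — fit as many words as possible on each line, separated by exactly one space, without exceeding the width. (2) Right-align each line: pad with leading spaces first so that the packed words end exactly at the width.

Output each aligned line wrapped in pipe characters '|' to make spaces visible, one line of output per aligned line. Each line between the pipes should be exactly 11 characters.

Line 1: ['architect'] (min_width=9, slack=2)
Line 2: ['string'] (min_width=6, slack=5)
Line 3: ['desert'] (min_width=6, slack=5)
Line 4: ['grass', 'brick'] (min_width=11, slack=0)
Line 5: ['calendar', 'my'] (min_width=11, slack=0)
Line 6: ['rainbow'] (min_width=7, slack=4)
Line 7: ['evening'] (min_width=7, slack=4)
Line 8: ['dirty'] (min_width=5, slack=6)
Line 9: ['string', 'do'] (min_width=9, slack=2)
Line 10: ['banana'] (min_width=6, slack=5)
Line 11: ['angry'] (min_width=5, slack=6)
Line 12: ['standard'] (min_width=8, slack=3)
Line 13: ['problem', 'one'] (min_width=11, slack=0)
Line 14: ['open'] (min_width=4, slack=7)

Answer: |  architect|
|     string|
|     desert|
|grass brick|
|calendar my|
|    rainbow|
|    evening|
|      dirty|
|  string do|
|     banana|
|      angry|
|   standard|
|problem one|
|       open|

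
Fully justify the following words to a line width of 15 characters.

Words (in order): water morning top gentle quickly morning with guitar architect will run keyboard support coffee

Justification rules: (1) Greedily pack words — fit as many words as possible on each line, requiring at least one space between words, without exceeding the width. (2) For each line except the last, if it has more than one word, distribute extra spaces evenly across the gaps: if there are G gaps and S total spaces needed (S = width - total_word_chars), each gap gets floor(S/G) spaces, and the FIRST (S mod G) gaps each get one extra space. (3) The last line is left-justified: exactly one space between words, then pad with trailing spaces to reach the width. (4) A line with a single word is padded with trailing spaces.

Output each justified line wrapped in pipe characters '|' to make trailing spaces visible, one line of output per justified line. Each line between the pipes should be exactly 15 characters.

Answer: |water   morning|
|top      gentle|
|quickly morning|
|with     guitar|
|architect  will|
|run    keyboard|
|support coffee |

Derivation:
Line 1: ['water', 'morning'] (min_width=13, slack=2)
Line 2: ['top', 'gentle'] (min_width=10, slack=5)
Line 3: ['quickly', 'morning'] (min_width=15, slack=0)
Line 4: ['with', 'guitar'] (min_width=11, slack=4)
Line 5: ['architect', 'will'] (min_width=14, slack=1)
Line 6: ['run', 'keyboard'] (min_width=12, slack=3)
Line 7: ['support', 'coffee'] (min_width=14, slack=1)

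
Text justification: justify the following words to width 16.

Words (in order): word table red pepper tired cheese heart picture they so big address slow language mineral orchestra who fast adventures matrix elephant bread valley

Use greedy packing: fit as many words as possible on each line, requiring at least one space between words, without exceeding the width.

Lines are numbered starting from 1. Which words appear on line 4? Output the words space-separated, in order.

Line 1: ['word', 'table', 'red'] (min_width=14, slack=2)
Line 2: ['pepper', 'tired'] (min_width=12, slack=4)
Line 3: ['cheese', 'heart'] (min_width=12, slack=4)
Line 4: ['picture', 'they', 'so'] (min_width=15, slack=1)
Line 5: ['big', 'address', 'slow'] (min_width=16, slack=0)
Line 6: ['language', 'mineral'] (min_width=16, slack=0)
Line 7: ['orchestra', 'who'] (min_width=13, slack=3)
Line 8: ['fast', 'adventures'] (min_width=15, slack=1)
Line 9: ['matrix', 'elephant'] (min_width=15, slack=1)
Line 10: ['bread', 'valley'] (min_width=12, slack=4)

Answer: picture they so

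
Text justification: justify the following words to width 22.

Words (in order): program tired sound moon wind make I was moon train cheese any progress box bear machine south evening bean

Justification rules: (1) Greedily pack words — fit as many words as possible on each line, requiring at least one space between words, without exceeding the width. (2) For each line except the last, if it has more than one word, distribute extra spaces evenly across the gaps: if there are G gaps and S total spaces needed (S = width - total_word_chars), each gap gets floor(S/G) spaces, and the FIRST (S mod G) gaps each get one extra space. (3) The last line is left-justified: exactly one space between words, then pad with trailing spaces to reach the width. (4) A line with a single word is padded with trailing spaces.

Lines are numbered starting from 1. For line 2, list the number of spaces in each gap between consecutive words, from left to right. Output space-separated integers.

Line 1: ['program', 'tired', 'sound'] (min_width=19, slack=3)
Line 2: ['moon', 'wind', 'make', 'I', 'was'] (min_width=20, slack=2)
Line 3: ['moon', 'train', 'cheese', 'any'] (min_width=21, slack=1)
Line 4: ['progress', 'box', 'bear'] (min_width=17, slack=5)
Line 5: ['machine', 'south', 'evening'] (min_width=21, slack=1)
Line 6: ['bean'] (min_width=4, slack=18)

Answer: 2 2 1 1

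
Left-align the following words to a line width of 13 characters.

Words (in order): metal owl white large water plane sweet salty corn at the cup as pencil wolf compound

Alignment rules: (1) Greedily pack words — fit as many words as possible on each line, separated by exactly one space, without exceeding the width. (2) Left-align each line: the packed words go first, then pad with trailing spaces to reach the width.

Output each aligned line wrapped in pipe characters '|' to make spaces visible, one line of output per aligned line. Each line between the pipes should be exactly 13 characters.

Answer: |metal owl    |
|white large  |
|water plane  |
|sweet salty  |
|corn at the  |
|cup as pencil|
|wolf compound|

Derivation:
Line 1: ['metal', 'owl'] (min_width=9, slack=4)
Line 2: ['white', 'large'] (min_width=11, slack=2)
Line 3: ['water', 'plane'] (min_width=11, slack=2)
Line 4: ['sweet', 'salty'] (min_width=11, slack=2)
Line 5: ['corn', 'at', 'the'] (min_width=11, slack=2)
Line 6: ['cup', 'as', 'pencil'] (min_width=13, slack=0)
Line 7: ['wolf', 'compound'] (min_width=13, slack=0)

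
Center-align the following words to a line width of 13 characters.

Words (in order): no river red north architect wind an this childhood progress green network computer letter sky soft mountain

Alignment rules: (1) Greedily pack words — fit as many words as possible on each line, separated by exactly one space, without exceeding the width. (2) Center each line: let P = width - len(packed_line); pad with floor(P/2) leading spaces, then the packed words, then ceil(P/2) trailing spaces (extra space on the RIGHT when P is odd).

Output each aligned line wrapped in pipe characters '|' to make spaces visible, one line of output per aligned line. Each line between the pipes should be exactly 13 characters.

Line 1: ['no', 'river', 'red'] (min_width=12, slack=1)
Line 2: ['north'] (min_width=5, slack=8)
Line 3: ['architect'] (min_width=9, slack=4)
Line 4: ['wind', 'an', 'this'] (min_width=12, slack=1)
Line 5: ['childhood'] (min_width=9, slack=4)
Line 6: ['progress'] (min_width=8, slack=5)
Line 7: ['green', 'network'] (min_width=13, slack=0)
Line 8: ['computer'] (min_width=8, slack=5)
Line 9: ['letter', 'sky'] (min_width=10, slack=3)
Line 10: ['soft', 'mountain'] (min_width=13, slack=0)

Answer: |no river red |
|    north    |
|  architect  |
|wind an this |
|  childhood  |
|  progress   |
|green network|
|  computer   |
| letter sky  |
|soft mountain|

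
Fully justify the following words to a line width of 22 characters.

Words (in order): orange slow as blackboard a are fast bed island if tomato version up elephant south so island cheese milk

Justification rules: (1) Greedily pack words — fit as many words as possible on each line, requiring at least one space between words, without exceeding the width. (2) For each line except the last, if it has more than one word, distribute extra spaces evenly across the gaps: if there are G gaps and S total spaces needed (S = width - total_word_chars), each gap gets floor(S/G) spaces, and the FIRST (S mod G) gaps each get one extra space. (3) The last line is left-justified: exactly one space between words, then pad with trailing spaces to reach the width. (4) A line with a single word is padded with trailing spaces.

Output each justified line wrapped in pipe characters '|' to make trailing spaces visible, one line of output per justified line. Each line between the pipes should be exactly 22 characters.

Line 1: ['orange', 'slow', 'as'] (min_width=14, slack=8)
Line 2: ['blackboard', 'a', 'are', 'fast'] (min_width=21, slack=1)
Line 3: ['bed', 'island', 'if', 'tomato'] (min_width=20, slack=2)
Line 4: ['version', 'up', 'elephant'] (min_width=19, slack=3)
Line 5: ['south', 'so', 'island', 'cheese'] (min_width=22, slack=0)
Line 6: ['milk'] (min_width=4, slack=18)

Answer: |orange     slow     as|
|blackboard  a are fast|
|bed  island  if tomato|
|version   up  elephant|
|south so island cheese|
|milk                  |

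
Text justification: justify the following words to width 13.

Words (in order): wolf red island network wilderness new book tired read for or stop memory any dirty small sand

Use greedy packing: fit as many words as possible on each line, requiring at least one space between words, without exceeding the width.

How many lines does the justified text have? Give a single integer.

Answer: 10

Derivation:
Line 1: ['wolf', 'red'] (min_width=8, slack=5)
Line 2: ['island'] (min_width=6, slack=7)
Line 3: ['network'] (min_width=7, slack=6)
Line 4: ['wilderness'] (min_width=10, slack=3)
Line 5: ['new', 'book'] (min_width=8, slack=5)
Line 6: ['tired', 'read'] (min_width=10, slack=3)
Line 7: ['for', 'or', 'stop'] (min_width=11, slack=2)
Line 8: ['memory', 'any'] (min_width=10, slack=3)
Line 9: ['dirty', 'small'] (min_width=11, slack=2)
Line 10: ['sand'] (min_width=4, slack=9)
Total lines: 10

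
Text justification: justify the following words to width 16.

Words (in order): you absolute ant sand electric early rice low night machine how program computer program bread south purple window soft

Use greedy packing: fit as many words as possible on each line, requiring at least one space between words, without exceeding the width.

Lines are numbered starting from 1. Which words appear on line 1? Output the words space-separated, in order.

Answer: you absolute ant

Derivation:
Line 1: ['you', 'absolute', 'ant'] (min_width=16, slack=0)
Line 2: ['sand', 'electric'] (min_width=13, slack=3)
Line 3: ['early', 'rice', 'low'] (min_width=14, slack=2)
Line 4: ['night', 'machine'] (min_width=13, slack=3)
Line 5: ['how', 'program'] (min_width=11, slack=5)
Line 6: ['computer', 'program'] (min_width=16, slack=0)
Line 7: ['bread', 'south'] (min_width=11, slack=5)
Line 8: ['purple', 'window'] (min_width=13, slack=3)
Line 9: ['soft'] (min_width=4, slack=12)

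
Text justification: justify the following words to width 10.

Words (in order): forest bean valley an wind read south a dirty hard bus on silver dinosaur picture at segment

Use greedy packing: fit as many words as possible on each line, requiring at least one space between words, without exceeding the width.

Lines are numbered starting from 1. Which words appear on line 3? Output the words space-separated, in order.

Answer: valley an

Derivation:
Line 1: ['forest'] (min_width=6, slack=4)
Line 2: ['bean'] (min_width=4, slack=6)
Line 3: ['valley', 'an'] (min_width=9, slack=1)
Line 4: ['wind', 'read'] (min_width=9, slack=1)
Line 5: ['south', 'a'] (min_width=7, slack=3)
Line 6: ['dirty', 'hard'] (min_width=10, slack=0)
Line 7: ['bus', 'on'] (min_width=6, slack=4)
Line 8: ['silver'] (min_width=6, slack=4)
Line 9: ['dinosaur'] (min_width=8, slack=2)
Line 10: ['picture', 'at'] (min_width=10, slack=0)
Line 11: ['segment'] (min_width=7, slack=3)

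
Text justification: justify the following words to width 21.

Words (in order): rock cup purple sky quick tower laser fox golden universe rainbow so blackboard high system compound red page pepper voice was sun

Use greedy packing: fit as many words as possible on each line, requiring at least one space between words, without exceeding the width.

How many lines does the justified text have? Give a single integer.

Line 1: ['rock', 'cup', 'purple', 'sky'] (min_width=19, slack=2)
Line 2: ['quick', 'tower', 'laser', 'fox'] (min_width=21, slack=0)
Line 3: ['golden', 'universe'] (min_width=15, slack=6)
Line 4: ['rainbow', 'so', 'blackboard'] (min_width=21, slack=0)
Line 5: ['high', 'system', 'compound'] (min_width=20, slack=1)
Line 6: ['red', 'page', 'pepper', 'voice'] (min_width=21, slack=0)
Line 7: ['was', 'sun'] (min_width=7, slack=14)
Total lines: 7

Answer: 7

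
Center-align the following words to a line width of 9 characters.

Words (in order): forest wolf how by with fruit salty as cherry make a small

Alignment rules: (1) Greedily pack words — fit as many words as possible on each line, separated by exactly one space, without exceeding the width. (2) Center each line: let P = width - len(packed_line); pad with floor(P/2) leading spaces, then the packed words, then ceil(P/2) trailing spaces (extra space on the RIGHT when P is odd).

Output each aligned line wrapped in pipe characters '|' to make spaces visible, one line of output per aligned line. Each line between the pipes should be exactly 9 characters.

Line 1: ['forest'] (min_width=6, slack=3)
Line 2: ['wolf', 'how'] (min_width=8, slack=1)
Line 3: ['by', 'with'] (min_width=7, slack=2)
Line 4: ['fruit'] (min_width=5, slack=4)
Line 5: ['salty', 'as'] (min_width=8, slack=1)
Line 6: ['cherry'] (min_width=6, slack=3)
Line 7: ['make', 'a'] (min_width=6, slack=3)
Line 8: ['small'] (min_width=5, slack=4)

Answer: | forest  |
|wolf how |
| by with |
|  fruit  |
|salty as |
| cherry  |
| make a  |
|  small  |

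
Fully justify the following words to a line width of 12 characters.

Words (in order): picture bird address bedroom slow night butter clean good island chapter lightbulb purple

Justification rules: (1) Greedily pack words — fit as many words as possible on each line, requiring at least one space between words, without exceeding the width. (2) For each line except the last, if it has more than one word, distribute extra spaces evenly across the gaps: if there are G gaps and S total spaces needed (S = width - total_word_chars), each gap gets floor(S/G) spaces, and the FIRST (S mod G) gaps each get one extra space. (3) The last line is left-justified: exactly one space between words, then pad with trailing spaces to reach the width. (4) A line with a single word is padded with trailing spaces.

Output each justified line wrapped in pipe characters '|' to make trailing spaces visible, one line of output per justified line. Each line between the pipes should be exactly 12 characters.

Line 1: ['picture', 'bird'] (min_width=12, slack=0)
Line 2: ['address'] (min_width=7, slack=5)
Line 3: ['bedroom', 'slow'] (min_width=12, slack=0)
Line 4: ['night', 'butter'] (min_width=12, slack=0)
Line 5: ['clean', 'good'] (min_width=10, slack=2)
Line 6: ['island'] (min_width=6, slack=6)
Line 7: ['chapter'] (min_width=7, slack=5)
Line 8: ['lightbulb'] (min_width=9, slack=3)
Line 9: ['purple'] (min_width=6, slack=6)

Answer: |picture bird|
|address     |
|bedroom slow|
|night butter|
|clean   good|
|island      |
|chapter     |
|lightbulb   |
|purple      |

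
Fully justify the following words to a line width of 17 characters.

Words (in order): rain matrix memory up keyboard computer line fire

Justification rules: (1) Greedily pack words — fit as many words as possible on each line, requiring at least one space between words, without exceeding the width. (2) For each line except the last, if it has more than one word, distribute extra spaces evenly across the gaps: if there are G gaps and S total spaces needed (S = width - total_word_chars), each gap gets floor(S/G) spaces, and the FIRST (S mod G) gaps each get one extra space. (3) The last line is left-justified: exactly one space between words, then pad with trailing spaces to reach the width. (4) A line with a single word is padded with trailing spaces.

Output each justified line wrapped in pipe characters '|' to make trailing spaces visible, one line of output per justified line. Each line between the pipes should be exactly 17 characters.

Answer: |rain       matrix|
|memory         up|
|keyboard computer|
|line fire        |

Derivation:
Line 1: ['rain', 'matrix'] (min_width=11, slack=6)
Line 2: ['memory', 'up'] (min_width=9, slack=8)
Line 3: ['keyboard', 'computer'] (min_width=17, slack=0)
Line 4: ['line', 'fire'] (min_width=9, slack=8)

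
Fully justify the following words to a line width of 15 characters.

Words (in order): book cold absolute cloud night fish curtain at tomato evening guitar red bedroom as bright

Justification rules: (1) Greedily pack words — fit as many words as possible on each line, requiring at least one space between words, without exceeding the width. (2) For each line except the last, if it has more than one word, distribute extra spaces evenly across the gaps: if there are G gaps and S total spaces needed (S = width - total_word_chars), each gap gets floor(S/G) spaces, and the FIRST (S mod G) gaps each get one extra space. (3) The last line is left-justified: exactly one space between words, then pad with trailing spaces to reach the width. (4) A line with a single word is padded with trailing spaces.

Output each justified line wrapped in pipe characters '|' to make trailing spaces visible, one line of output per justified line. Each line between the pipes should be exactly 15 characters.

Answer: |book       cold|
|absolute  cloud|
|night      fish|
|curtain      at|
|tomato  evening|
|guitar      red|
|bedroom      as|
|bright         |

Derivation:
Line 1: ['book', 'cold'] (min_width=9, slack=6)
Line 2: ['absolute', 'cloud'] (min_width=14, slack=1)
Line 3: ['night', 'fish'] (min_width=10, slack=5)
Line 4: ['curtain', 'at'] (min_width=10, slack=5)
Line 5: ['tomato', 'evening'] (min_width=14, slack=1)
Line 6: ['guitar', 'red'] (min_width=10, slack=5)
Line 7: ['bedroom', 'as'] (min_width=10, slack=5)
Line 8: ['bright'] (min_width=6, slack=9)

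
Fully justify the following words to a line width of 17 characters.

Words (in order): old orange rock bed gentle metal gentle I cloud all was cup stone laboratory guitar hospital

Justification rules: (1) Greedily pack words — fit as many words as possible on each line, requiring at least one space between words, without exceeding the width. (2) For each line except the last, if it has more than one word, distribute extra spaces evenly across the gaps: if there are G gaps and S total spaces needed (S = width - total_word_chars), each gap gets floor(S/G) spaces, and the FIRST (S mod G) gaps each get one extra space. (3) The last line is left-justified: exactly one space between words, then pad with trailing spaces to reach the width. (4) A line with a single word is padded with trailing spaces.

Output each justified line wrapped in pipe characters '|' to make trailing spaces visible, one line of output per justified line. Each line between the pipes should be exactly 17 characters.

Line 1: ['old', 'orange', 'rock'] (min_width=15, slack=2)
Line 2: ['bed', 'gentle', 'metal'] (min_width=16, slack=1)
Line 3: ['gentle', 'I', 'cloud'] (min_width=14, slack=3)
Line 4: ['all', 'was', 'cup', 'stone'] (min_width=17, slack=0)
Line 5: ['laboratory', 'guitar'] (min_width=17, slack=0)
Line 6: ['hospital'] (min_width=8, slack=9)

Answer: |old  orange  rock|
|bed  gentle metal|
|gentle   I  cloud|
|all was cup stone|
|laboratory guitar|
|hospital         |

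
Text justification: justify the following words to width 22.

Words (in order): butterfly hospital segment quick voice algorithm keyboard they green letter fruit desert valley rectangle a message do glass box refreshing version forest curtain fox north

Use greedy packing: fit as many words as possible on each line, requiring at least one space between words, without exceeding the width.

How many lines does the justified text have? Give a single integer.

Answer: 9

Derivation:
Line 1: ['butterfly', 'hospital'] (min_width=18, slack=4)
Line 2: ['segment', 'quick', 'voice'] (min_width=19, slack=3)
Line 3: ['algorithm', 'keyboard'] (min_width=18, slack=4)
Line 4: ['they', 'green', 'letter'] (min_width=17, slack=5)
Line 5: ['fruit', 'desert', 'valley'] (min_width=19, slack=3)
Line 6: ['rectangle', 'a', 'message', 'do'] (min_width=22, slack=0)
Line 7: ['glass', 'box', 'refreshing'] (min_width=20, slack=2)
Line 8: ['version', 'forest', 'curtain'] (min_width=22, slack=0)
Line 9: ['fox', 'north'] (min_width=9, slack=13)
Total lines: 9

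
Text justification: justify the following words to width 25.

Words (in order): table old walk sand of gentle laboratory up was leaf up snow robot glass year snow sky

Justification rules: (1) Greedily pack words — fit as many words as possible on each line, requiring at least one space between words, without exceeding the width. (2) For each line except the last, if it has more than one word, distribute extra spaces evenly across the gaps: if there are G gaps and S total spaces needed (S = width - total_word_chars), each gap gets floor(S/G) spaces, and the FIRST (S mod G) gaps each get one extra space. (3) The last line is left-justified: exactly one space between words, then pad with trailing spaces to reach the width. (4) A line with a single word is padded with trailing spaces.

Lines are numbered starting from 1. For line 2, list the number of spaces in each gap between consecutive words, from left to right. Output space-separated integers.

Line 1: ['table', 'old', 'walk', 'sand', 'of'] (min_width=22, slack=3)
Line 2: ['gentle', 'laboratory', 'up', 'was'] (min_width=24, slack=1)
Line 3: ['leaf', 'up', 'snow', 'robot', 'glass'] (min_width=24, slack=1)
Line 4: ['year', 'snow', 'sky'] (min_width=13, slack=12)

Answer: 2 1 1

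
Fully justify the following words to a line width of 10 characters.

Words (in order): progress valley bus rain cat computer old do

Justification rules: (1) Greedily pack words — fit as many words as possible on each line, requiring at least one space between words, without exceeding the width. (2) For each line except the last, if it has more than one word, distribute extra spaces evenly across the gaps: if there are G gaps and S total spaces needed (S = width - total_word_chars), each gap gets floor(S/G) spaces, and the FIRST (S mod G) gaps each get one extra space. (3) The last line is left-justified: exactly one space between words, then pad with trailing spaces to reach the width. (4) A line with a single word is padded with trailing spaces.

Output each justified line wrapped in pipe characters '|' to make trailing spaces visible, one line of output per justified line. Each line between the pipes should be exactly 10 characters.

Answer: |progress  |
|valley bus|
|rain   cat|
|computer  |
|old do    |

Derivation:
Line 1: ['progress'] (min_width=8, slack=2)
Line 2: ['valley', 'bus'] (min_width=10, slack=0)
Line 3: ['rain', 'cat'] (min_width=8, slack=2)
Line 4: ['computer'] (min_width=8, slack=2)
Line 5: ['old', 'do'] (min_width=6, slack=4)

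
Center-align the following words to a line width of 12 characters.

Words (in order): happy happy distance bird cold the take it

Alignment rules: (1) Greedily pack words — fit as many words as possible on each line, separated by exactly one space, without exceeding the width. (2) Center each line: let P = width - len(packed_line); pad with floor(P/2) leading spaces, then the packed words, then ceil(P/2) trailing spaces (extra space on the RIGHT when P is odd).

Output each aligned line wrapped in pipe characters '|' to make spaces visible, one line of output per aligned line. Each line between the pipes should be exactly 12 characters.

Answer: |happy happy |
|  distance  |
| bird cold  |
|the take it |

Derivation:
Line 1: ['happy', 'happy'] (min_width=11, slack=1)
Line 2: ['distance'] (min_width=8, slack=4)
Line 3: ['bird', 'cold'] (min_width=9, slack=3)
Line 4: ['the', 'take', 'it'] (min_width=11, slack=1)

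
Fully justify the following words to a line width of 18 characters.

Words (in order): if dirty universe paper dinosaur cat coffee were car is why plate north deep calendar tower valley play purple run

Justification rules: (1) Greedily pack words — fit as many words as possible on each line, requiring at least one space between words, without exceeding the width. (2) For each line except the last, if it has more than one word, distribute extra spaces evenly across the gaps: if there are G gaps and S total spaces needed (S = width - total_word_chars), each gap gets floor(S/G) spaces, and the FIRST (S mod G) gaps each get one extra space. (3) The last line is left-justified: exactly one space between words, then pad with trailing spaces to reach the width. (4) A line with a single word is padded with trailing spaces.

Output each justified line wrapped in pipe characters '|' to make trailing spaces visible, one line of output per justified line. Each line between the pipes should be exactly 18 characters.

Line 1: ['if', 'dirty', 'universe'] (min_width=17, slack=1)
Line 2: ['paper', 'dinosaur', 'cat'] (min_width=18, slack=0)
Line 3: ['coffee', 'were', 'car', 'is'] (min_width=18, slack=0)
Line 4: ['why', 'plate', 'north'] (min_width=15, slack=3)
Line 5: ['deep', 'calendar'] (min_width=13, slack=5)
Line 6: ['tower', 'valley', 'play'] (min_width=17, slack=1)
Line 7: ['purple', 'run'] (min_width=10, slack=8)

Answer: |if  dirty universe|
|paper dinosaur cat|
|coffee were car is|
|why   plate  north|
|deep      calendar|
|tower  valley play|
|purple run        |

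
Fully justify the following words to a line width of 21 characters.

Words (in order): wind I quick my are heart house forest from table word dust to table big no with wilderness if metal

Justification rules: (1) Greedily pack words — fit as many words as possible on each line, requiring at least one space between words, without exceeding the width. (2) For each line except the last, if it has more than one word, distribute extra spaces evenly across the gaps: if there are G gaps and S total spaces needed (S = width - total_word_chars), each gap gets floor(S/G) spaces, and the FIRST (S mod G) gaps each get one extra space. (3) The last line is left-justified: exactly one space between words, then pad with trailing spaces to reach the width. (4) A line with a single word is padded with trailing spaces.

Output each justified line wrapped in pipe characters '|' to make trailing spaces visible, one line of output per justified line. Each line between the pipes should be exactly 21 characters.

Answer: |wind  I  quick my are|
|heart   house  forest|
|from  table word dust|
|to  table big no with|
|wilderness if metal  |

Derivation:
Line 1: ['wind', 'I', 'quick', 'my', 'are'] (min_width=19, slack=2)
Line 2: ['heart', 'house', 'forest'] (min_width=18, slack=3)
Line 3: ['from', 'table', 'word', 'dust'] (min_width=20, slack=1)
Line 4: ['to', 'table', 'big', 'no', 'with'] (min_width=20, slack=1)
Line 5: ['wilderness', 'if', 'metal'] (min_width=19, slack=2)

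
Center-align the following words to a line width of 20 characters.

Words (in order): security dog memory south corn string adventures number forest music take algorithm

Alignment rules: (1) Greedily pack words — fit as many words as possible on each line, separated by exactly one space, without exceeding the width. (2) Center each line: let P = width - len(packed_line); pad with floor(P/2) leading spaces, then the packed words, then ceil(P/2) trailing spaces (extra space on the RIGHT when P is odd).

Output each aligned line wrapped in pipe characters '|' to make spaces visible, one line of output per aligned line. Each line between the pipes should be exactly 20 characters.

Line 1: ['security', 'dog', 'memory'] (min_width=19, slack=1)
Line 2: ['south', 'corn', 'string'] (min_width=17, slack=3)
Line 3: ['adventures', 'number'] (min_width=17, slack=3)
Line 4: ['forest', 'music', 'take'] (min_width=17, slack=3)
Line 5: ['algorithm'] (min_width=9, slack=11)

Answer: |security dog memory |
| south corn string  |
| adventures number  |
| forest music take  |
|     algorithm      |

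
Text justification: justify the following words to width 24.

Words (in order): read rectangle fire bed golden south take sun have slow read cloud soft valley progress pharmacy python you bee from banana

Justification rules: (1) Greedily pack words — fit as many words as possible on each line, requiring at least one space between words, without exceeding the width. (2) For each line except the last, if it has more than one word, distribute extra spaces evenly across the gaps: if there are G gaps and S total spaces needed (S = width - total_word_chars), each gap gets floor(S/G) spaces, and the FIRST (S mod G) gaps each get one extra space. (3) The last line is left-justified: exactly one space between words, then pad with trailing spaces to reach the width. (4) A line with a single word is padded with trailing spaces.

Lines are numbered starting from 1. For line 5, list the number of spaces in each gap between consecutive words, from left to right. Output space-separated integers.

Answer: 2 1 1

Derivation:
Line 1: ['read', 'rectangle', 'fire', 'bed'] (min_width=23, slack=1)
Line 2: ['golden', 'south', 'take', 'sun'] (min_width=21, slack=3)
Line 3: ['have', 'slow', 'read', 'cloud'] (min_width=20, slack=4)
Line 4: ['soft', 'valley', 'progress'] (min_width=20, slack=4)
Line 5: ['pharmacy', 'python', 'you', 'bee'] (min_width=23, slack=1)
Line 6: ['from', 'banana'] (min_width=11, slack=13)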